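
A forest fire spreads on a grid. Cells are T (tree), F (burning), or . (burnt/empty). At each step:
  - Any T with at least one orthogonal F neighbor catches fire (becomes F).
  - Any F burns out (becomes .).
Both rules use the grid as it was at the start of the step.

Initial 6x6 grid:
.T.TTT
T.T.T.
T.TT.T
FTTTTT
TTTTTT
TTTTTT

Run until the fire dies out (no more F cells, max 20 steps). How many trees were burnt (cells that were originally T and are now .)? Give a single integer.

Step 1: +3 fires, +1 burnt (F count now 3)
Step 2: +4 fires, +3 burnt (F count now 4)
Step 3: +4 fires, +4 burnt (F count now 4)
Step 4: +5 fires, +4 burnt (F count now 5)
Step 5: +3 fires, +5 burnt (F count now 3)
Step 6: +3 fires, +3 burnt (F count now 3)
Step 7: +1 fires, +3 burnt (F count now 1)
Step 8: +0 fires, +1 burnt (F count now 0)
Fire out after step 8
Initially T: 28, now '.': 31
Total burnt (originally-T cells now '.'): 23

Answer: 23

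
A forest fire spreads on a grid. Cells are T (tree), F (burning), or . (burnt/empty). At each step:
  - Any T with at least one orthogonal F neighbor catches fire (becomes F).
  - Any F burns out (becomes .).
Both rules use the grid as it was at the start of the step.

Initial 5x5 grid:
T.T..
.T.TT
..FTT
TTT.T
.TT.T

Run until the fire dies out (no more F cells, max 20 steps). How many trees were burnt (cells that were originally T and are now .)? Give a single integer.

Step 1: +2 fires, +1 burnt (F count now 2)
Step 2: +4 fires, +2 burnt (F count now 4)
Step 3: +4 fires, +4 burnt (F count now 4)
Step 4: +1 fires, +4 burnt (F count now 1)
Step 5: +0 fires, +1 burnt (F count now 0)
Fire out after step 5
Initially T: 14, now '.': 22
Total burnt (originally-T cells now '.'): 11

Answer: 11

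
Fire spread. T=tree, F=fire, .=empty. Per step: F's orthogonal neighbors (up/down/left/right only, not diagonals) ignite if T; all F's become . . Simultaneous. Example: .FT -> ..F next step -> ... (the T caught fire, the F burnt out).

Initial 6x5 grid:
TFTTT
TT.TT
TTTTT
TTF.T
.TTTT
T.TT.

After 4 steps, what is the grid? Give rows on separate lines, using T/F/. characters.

Step 1: 6 trees catch fire, 2 burn out
  F.FTT
  TF.TT
  TTFTT
  TF..T
  .TFTT
  T.TT.
Step 2: 8 trees catch fire, 6 burn out
  ...FT
  F..TT
  TF.FT
  F...T
  .F.FT
  T.FT.
Step 3: 6 trees catch fire, 8 burn out
  ....F
  ...FT
  F...F
  ....T
  ....F
  T..F.
Step 4: 2 trees catch fire, 6 burn out
  .....
  ....F
  .....
  ....F
  .....
  T....

.....
....F
.....
....F
.....
T....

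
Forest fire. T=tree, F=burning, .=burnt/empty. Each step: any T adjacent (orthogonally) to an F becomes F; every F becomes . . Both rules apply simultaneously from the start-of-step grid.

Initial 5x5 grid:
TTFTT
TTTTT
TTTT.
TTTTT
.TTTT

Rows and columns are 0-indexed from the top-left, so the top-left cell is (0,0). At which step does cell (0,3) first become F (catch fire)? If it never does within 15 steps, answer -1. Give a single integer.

Step 1: cell (0,3)='F' (+3 fires, +1 burnt)
  -> target ignites at step 1
Step 2: cell (0,3)='.' (+5 fires, +3 burnt)
Step 3: cell (0,3)='.' (+5 fires, +5 burnt)
Step 4: cell (0,3)='.' (+4 fires, +5 burnt)
Step 5: cell (0,3)='.' (+4 fires, +4 burnt)
Step 6: cell (0,3)='.' (+1 fires, +4 burnt)
Step 7: cell (0,3)='.' (+0 fires, +1 burnt)
  fire out at step 7

1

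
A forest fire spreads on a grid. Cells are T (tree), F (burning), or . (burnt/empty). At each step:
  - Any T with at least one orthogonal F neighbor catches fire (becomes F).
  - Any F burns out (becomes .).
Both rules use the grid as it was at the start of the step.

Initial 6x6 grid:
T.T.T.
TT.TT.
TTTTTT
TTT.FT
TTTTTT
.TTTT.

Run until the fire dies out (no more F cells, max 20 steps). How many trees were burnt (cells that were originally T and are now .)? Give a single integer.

Answer: 26

Derivation:
Step 1: +3 fires, +1 burnt (F count now 3)
Step 2: +6 fires, +3 burnt (F count now 6)
Step 3: +5 fires, +6 burnt (F count now 5)
Step 4: +4 fires, +5 burnt (F count now 4)
Step 5: +5 fires, +4 burnt (F count now 5)
Step 6: +2 fires, +5 burnt (F count now 2)
Step 7: +1 fires, +2 burnt (F count now 1)
Step 8: +0 fires, +1 burnt (F count now 0)
Fire out after step 8
Initially T: 27, now '.': 35
Total burnt (originally-T cells now '.'): 26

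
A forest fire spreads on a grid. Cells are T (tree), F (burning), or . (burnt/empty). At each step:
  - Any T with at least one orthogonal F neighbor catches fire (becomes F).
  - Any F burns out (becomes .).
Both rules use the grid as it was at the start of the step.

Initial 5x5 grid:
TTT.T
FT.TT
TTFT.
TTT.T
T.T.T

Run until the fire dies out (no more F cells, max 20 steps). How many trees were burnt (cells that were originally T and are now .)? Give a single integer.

Step 1: +6 fires, +2 burnt (F count now 6)
Step 2: +5 fires, +6 burnt (F count now 5)
Step 3: +3 fires, +5 burnt (F count now 3)
Step 4: +1 fires, +3 burnt (F count now 1)
Step 5: +0 fires, +1 burnt (F count now 0)
Fire out after step 5
Initially T: 17, now '.': 23
Total burnt (originally-T cells now '.'): 15

Answer: 15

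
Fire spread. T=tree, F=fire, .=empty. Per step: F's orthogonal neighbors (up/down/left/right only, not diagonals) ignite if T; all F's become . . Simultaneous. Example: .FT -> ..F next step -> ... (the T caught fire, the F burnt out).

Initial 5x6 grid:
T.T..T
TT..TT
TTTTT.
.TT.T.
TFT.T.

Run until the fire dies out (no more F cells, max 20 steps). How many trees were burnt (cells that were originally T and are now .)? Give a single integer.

Answer: 17

Derivation:
Step 1: +3 fires, +1 burnt (F count now 3)
Step 2: +2 fires, +3 burnt (F count now 2)
Step 3: +3 fires, +2 burnt (F count now 3)
Step 4: +2 fires, +3 burnt (F count now 2)
Step 5: +2 fires, +2 burnt (F count now 2)
Step 6: +2 fires, +2 burnt (F count now 2)
Step 7: +2 fires, +2 burnt (F count now 2)
Step 8: +1 fires, +2 burnt (F count now 1)
Step 9: +0 fires, +1 burnt (F count now 0)
Fire out after step 9
Initially T: 18, now '.': 29
Total burnt (originally-T cells now '.'): 17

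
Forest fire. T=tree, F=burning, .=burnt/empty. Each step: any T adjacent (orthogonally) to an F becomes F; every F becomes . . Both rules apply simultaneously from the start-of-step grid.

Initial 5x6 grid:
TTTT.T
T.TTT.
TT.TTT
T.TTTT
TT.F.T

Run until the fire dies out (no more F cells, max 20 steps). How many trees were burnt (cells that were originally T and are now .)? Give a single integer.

Answer: 21

Derivation:
Step 1: +1 fires, +1 burnt (F count now 1)
Step 2: +3 fires, +1 burnt (F count now 3)
Step 3: +3 fires, +3 burnt (F count now 3)
Step 4: +5 fires, +3 burnt (F count now 5)
Step 5: +1 fires, +5 burnt (F count now 1)
Step 6: +1 fires, +1 burnt (F count now 1)
Step 7: +1 fires, +1 burnt (F count now 1)
Step 8: +1 fires, +1 burnt (F count now 1)
Step 9: +1 fires, +1 burnt (F count now 1)
Step 10: +2 fires, +1 burnt (F count now 2)
Step 11: +1 fires, +2 burnt (F count now 1)
Step 12: +1 fires, +1 burnt (F count now 1)
Step 13: +0 fires, +1 burnt (F count now 0)
Fire out after step 13
Initially T: 22, now '.': 29
Total burnt (originally-T cells now '.'): 21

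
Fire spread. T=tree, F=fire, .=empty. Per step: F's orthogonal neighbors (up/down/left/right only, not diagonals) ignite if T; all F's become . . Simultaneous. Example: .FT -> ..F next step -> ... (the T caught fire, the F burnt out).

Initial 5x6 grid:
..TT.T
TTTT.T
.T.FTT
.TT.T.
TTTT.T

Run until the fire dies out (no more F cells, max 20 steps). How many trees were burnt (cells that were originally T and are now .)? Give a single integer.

Answer: 18

Derivation:
Step 1: +2 fires, +1 burnt (F count now 2)
Step 2: +4 fires, +2 burnt (F count now 4)
Step 3: +3 fires, +4 burnt (F count now 3)
Step 4: +3 fires, +3 burnt (F count now 3)
Step 5: +1 fires, +3 burnt (F count now 1)
Step 6: +2 fires, +1 burnt (F count now 2)
Step 7: +2 fires, +2 burnt (F count now 2)
Step 8: +1 fires, +2 burnt (F count now 1)
Step 9: +0 fires, +1 burnt (F count now 0)
Fire out after step 9
Initially T: 19, now '.': 29
Total burnt (originally-T cells now '.'): 18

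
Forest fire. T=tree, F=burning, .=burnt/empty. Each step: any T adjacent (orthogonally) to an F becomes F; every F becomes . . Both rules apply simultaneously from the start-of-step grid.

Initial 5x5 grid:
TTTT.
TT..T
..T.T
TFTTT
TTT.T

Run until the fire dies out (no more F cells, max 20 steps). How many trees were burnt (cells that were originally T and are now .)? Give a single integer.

Step 1: +3 fires, +1 burnt (F count now 3)
Step 2: +4 fires, +3 burnt (F count now 4)
Step 3: +1 fires, +4 burnt (F count now 1)
Step 4: +2 fires, +1 burnt (F count now 2)
Step 5: +1 fires, +2 burnt (F count now 1)
Step 6: +0 fires, +1 burnt (F count now 0)
Fire out after step 6
Initially T: 17, now '.': 19
Total burnt (originally-T cells now '.'): 11

Answer: 11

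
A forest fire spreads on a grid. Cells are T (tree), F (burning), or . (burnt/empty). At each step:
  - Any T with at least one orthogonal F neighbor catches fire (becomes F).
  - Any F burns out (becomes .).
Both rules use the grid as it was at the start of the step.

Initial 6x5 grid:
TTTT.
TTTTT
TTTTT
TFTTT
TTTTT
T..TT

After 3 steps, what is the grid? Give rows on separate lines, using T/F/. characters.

Step 1: 4 trees catch fire, 1 burn out
  TTTT.
  TTTTT
  TFTTT
  F.FTT
  TFTTT
  T..TT
Step 2: 6 trees catch fire, 4 burn out
  TTTT.
  TFTTT
  F.FTT
  ...FT
  F.FTT
  T..TT
Step 3: 7 trees catch fire, 6 burn out
  TFTT.
  F.FTT
  ...FT
  ....F
  ...FT
  F..TT

TFTT.
F.FTT
...FT
....F
...FT
F..TT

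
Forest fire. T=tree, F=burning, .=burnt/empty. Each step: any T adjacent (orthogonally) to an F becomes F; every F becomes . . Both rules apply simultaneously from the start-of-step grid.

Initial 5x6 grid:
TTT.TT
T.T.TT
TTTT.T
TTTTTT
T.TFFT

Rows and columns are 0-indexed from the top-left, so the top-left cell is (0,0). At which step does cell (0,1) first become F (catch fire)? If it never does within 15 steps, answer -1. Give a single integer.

Step 1: cell (0,1)='T' (+4 fires, +2 burnt)
Step 2: cell (0,1)='T' (+3 fires, +4 burnt)
Step 3: cell (0,1)='T' (+3 fires, +3 burnt)
Step 4: cell (0,1)='T' (+4 fires, +3 burnt)
Step 5: cell (0,1)='T' (+5 fires, +4 burnt)
Step 6: cell (0,1)='F' (+3 fires, +5 burnt)
  -> target ignites at step 6
Step 7: cell (0,1)='.' (+1 fires, +3 burnt)
Step 8: cell (0,1)='.' (+0 fires, +1 burnt)
  fire out at step 8

6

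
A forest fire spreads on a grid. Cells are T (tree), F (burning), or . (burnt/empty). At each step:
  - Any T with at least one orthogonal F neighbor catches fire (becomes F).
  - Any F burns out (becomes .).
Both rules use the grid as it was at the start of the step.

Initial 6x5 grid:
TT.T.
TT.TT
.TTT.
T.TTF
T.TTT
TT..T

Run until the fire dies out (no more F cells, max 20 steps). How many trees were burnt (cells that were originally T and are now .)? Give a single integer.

Step 1: +2 fires, +1 burnt (F count now 2)
Step 2: +4 fires, +2 burnt (F count now 4)
Step 3: +3 fires, +4 burnt (F count now 3)
Step 4: +3 fires, +3 burnt (F count now 3)
Step 5: +1 fires, +3 burnt (F count now 1)
Step 6: +2 fires, +1 burnt (F count now 2)
Step 7: +1 fires, +2 burnt (F count now 1)
Step 8: +0 fires, +1 burnt (F count now 0)
Fire out after step 8
Initially T: 20, now '.': 26
Total burnt (originally-T cells now '.'): 16

Answer: 16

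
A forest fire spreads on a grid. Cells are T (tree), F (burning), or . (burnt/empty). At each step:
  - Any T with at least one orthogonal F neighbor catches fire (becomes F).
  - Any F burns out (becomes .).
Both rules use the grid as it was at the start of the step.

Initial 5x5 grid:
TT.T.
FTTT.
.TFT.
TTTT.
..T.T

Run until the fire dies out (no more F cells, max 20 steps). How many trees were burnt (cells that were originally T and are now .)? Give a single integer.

Answer: 13

Derivation:
Step 1: +6 fires, +2 burnt (F count now 6)
Step 2: +5 fires, +6 burnt (F count now 5)
Step 3: +2 fires, +5 burnt (F count now 2)
Step 4: +0 fires, +2 burnt (F count now 0)
Fire out after step 4
Initially T: 14, now '.': 24
Total burnt (originally-T cells now '.'): 13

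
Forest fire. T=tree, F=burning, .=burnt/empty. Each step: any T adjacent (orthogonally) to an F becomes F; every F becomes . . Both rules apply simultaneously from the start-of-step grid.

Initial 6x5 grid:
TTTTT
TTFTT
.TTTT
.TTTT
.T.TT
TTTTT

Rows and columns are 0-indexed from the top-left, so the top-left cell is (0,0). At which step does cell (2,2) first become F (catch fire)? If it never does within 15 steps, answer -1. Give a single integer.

Step 1: cell (2,2)='F' (+4 fires, +1 burnt)
  -> target ignites at step 1
Step 2: cell (2,2)='.' (+7 fires, +4 burnt)
Step 3: cell (2,2)='.' (+5 fires, +7 burnt)
Step 4: cell (2,2)='.' (+3 fires, +5 burnt)
Step 5: cell (2,2)='.' (+3 fires, +3 burnt)
Step 6: cell (2,2)='.' (+3 fires, +3 burnt)
Step 7: cell (2,2)='.' (+0 fires, +3 burnt)
  fire out at step 7

1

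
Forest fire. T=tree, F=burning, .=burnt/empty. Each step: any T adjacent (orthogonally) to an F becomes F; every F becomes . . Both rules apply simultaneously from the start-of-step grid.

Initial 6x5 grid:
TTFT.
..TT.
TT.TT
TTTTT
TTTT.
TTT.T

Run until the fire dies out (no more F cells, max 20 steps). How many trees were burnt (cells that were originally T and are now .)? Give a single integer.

Step 1: +3 fires, +1 burnt (F count now 3)
Step 2: +2 fires, +3 burnt (F count now 2)
Step 3: +1 fires, +2 burnt (F count now 1)
Step 4: +2 fires, +1 burnt (F count now 2)
Step 5: +3 fires, +2 burnt (F count now 3)
Step 6: +2 fires, +3 burnt (F count now 2)
Step 7: +4 fires, +2 burnt (F count now 4)
Step 8: +3 fires, +4 burnt (F count now 3)
Step 9: +1 fires, +3 burnt (F count now 1)
Step 10: +0 fires, +1 burnt (F count now 0)
Fire out after step 10
Initially T: 22, now '.': 29
Total burnt (originally-T cells now '.'): 21

Answer: 21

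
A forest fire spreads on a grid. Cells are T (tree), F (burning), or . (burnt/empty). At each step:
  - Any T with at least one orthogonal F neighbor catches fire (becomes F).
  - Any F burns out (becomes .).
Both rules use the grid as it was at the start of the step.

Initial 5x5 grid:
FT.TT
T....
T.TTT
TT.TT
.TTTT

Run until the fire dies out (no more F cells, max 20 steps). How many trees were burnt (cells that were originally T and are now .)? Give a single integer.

Answer: 14

Derivation:
Step 1: +2 fires, +1 burnt (F count now 2)
Step 2: +1 fires, +2 burnt (F count now 1)
Step 3: +1 fires, +1 burnt (F count now 1)
Step 4: +1 fires, +1 burnt (F count now 1)
Step 5: +1 fires, +1 burnt (F count now 1)
Step 6: +1 fires, +1 burnt (F count now 1)
Step 7: +1 fires, +1 burnt (F count now 1)
Step 8: +2 fires, +1 burnt (F count now 2)
Step 9: +2 fires, +2 burnt (F count now 2)
Step 10: +2 fires, +2 burnt (F count now 2)
Step 11: +0 fires, +2 burnt (F count now 0)
Fire out after step 11
Initially T: 16, now '.': 23
Total burnt (originally-T cells now '.'): 14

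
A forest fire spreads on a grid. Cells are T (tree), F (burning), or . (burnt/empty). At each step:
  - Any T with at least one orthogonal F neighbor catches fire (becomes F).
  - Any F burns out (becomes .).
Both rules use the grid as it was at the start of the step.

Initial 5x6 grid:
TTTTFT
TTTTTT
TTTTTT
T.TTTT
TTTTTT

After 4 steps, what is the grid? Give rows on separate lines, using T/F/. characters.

Step 1: 3 trees catch fire, 1 burn out
  TTTF.F
  TTTTFT
  TTTTTT
  T.TTTT
  TTTTTT
Step 2: 4 trees catch fire, 3 burn out
  TTF...
  TTTF.F
  TTTTFT
  T.TTTT
  TTTTTT
Step 3: 5 trees catch fire, 4 burn out
  TF....
  TTF...
  TTTF.F
  T.TTFT
  TTTTTT
Step 4: 6 trees catch fire, 5 burn out
  F.....
  TF....
  TTF...
  T.TF.F
  TTTTFT

F.....
TF....
TTF...
T.TF.F
TTTTFT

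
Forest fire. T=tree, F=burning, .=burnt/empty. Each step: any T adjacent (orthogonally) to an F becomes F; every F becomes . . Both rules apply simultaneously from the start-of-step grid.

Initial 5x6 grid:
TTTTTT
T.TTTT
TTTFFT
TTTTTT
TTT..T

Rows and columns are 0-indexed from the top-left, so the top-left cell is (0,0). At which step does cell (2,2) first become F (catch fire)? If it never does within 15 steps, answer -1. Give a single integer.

Step 1: cell (2,2)='F' (+6 fires, +2 burnt)
  -> target ignites at step 1
Step 2: cell (2,2)='.' (+7 fires, +6 burnt)
Step 3: cell (2,2)='.' (+6 fires, +7 burnt)
Step 4: cell (2,2)='.' (+4 fires, +6 burnt)
Step 5: cell (2,2)='.' (+2 fires, +4 burnt)
Step 6: cell (2,2)='.' (+0 fires, +2 burnt)
  fire out at step 6

1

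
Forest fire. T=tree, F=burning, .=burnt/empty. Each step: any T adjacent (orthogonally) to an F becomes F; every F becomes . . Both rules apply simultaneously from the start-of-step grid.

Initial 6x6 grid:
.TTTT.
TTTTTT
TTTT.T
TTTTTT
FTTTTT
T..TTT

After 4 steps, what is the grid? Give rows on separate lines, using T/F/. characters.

Step 1: 3 trees catch fire, 1 burn out
  .TTTT.
  TTTTTT
  TTTT.T
  FTTTTT
  .FTTTT
  F..TTT
Step 2: 3 trees catch fire, 3 burn out
  .TTTT.
  TTTTTT
  FTTT.T
  .FTTTT
  ..FTTT
  ...TTT
Step 3: 4 trees catch fire, 3 burn out
  .TTTT.
  FTTTTT
  .FTT.T
  ..FTTT
  ...FTT
  ...TTT
Step 4: 5 trees catch fire, 4 burn out
  .TTTT.
  .FTTTT
  ..FT.T
  ...FTT
  ....FT
  ...FTT

.TTTT.
.FTTTT
..FT.T
...FTT
....FT
...FTT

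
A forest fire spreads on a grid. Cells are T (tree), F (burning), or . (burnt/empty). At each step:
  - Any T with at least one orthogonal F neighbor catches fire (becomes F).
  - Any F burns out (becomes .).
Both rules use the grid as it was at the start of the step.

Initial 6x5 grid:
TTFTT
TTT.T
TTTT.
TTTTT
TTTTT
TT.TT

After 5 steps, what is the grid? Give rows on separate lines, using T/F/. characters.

Step 1: 3 trees catch fire, 1 burn out
  TF.FT
  TTF.T
  TTTT.
  TTTTT
  TTTTT
  TT.TT
Step 2: 4 trees catch fire, 3 burn out
  F...F
  TF..T
  TTFT.
  TTTTT
  TTTTT
  TT.TT
Step 3: 5 trees catch fire, 4 burn out
  .....
  F...F
  TF.F.
  TTFTT
  TTTTT
  TT.TT
Step 4: 4 trees catch fire, 5 burn out
  .....
  .....
  F....
  TF.FT
  TTFTT
  TT.TT
Step 5: 4 trees catch fire, 4 burn out
  .....
  .....
  .....
  F...F
  TF.FT
  TT.TT

.....
.....
.....
F...F
TF.FT
TT.TT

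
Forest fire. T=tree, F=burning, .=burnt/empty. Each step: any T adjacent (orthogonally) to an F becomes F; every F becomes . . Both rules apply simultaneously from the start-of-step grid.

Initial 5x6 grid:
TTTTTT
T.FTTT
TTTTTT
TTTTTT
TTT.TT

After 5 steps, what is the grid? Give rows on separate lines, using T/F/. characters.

Step 1: 3 trees catch fire, 1 burn out
  TTFTTT
  T..FTT
  TTFTTT
  TTTTTT
  TTT.TT
Step 2: 6 trees catch fire, 3 burn out
  TF.FTT
  T...FT
  TF.FTT
  TTFTTT
  TTT.TT
Step 3: 8 trees catch fire, 6 burn out
  F...FT
  T....F
  F...FT
  TF.FTT
  TTF.TT
Step 4: 6 trees catch fire, 8 burn out
  .....F
  F.....
  .....F
  F...FT
  TF..TT
Step 5: 3 trees catch fire, 6 burn out
  ......
  ......
  ......
  .....F
  F...FT

......
......
......
.....F
F...FT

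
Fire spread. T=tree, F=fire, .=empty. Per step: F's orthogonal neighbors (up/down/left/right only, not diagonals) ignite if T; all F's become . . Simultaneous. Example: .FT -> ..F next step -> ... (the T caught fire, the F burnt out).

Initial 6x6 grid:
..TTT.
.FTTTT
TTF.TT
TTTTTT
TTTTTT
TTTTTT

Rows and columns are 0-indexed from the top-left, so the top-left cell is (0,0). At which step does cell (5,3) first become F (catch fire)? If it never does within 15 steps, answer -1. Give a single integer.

Step 1: cell (5,3)='T' (+3 fires, +2 burnt)
Step 2: cell (5,3)='T' (+6 fires, +3 burnt)
Step 3: cell (5,3)='T' (+7 fires, +6 burnt)
Step 4: cell (5,3)='F' (+8 fires, +7 burnt)
  -> target ignites at step 4
Step 5: cell (5,3)='.' (+4 fires, +8 burnt)
Step 6: cell (5,3)='.' (+1 fires, +4 burnt)
Step 7: cell (5,3)='.' (+0 fires, +1 burnt)
  fire out at step 7

4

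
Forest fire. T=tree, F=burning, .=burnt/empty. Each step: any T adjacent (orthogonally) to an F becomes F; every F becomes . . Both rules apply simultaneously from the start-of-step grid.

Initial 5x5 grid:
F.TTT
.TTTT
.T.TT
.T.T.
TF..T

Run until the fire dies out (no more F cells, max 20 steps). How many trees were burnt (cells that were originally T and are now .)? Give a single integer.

Step 1: +2 fires, +2 burnt (F count now 2)
Step 2: +1 fires, +2 burnt (F count now 1)
Step 3: +1 fires, +1 burnt (F count now 1)
Step 4: +1 fires, +1 burnt (F count now 1)
Step 5: +2 fires, +1 burnt (F count now 2)
Step 6: +3 fires, +2 burnt (F count now 3)
Step 7: +3 fires, +3 burnt (F count now 3)
Step 8: +0 fires, +3 burnt (F count now 0)
Fire out after step 8
Initially T: 14, now '.': 24
Total burnt (originally-T cells now '.'): 13

Answer: 13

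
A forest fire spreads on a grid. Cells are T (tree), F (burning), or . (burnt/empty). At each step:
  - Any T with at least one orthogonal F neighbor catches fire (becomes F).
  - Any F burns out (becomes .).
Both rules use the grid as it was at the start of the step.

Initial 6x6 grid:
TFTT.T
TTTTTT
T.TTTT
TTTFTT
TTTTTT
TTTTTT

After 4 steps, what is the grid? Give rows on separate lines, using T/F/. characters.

Step 1: 7 trees catch fire, 2 burn out
  F.FT.T
  TFTTTT
  T.TFTT
  TTF.FT
  TTTFTT
  TTTTTT
Step 2: 11 trees catch fire, 7 burn out
  ...F.T
  F.FFTT
  T.F.FT
  TF...F
  TTF.FT
  TTTFTT
Step 3: 8 trees catch fire, 11 burn out
  .....T
  ....FT
  F....F
  F.....
  TF...F
  TTF.FT
Step 4: 4 trees catch fire, 8 burn out
  .....T
  .....F
  ......
  ......
  F.....
  TF...F

.....T
.....F
......
......
F.....
TF...F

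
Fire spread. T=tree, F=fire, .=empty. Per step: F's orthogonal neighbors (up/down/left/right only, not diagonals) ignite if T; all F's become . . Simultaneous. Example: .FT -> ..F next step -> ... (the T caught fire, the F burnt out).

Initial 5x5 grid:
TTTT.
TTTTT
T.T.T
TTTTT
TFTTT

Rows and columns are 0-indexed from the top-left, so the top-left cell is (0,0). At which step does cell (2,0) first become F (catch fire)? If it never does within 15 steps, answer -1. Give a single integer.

Step 1: cell (2,0)='T' (+3 fires, +1 burnt)
Step 2: cell (2,0)='T' (+3 fires, +3 burnt)
Step 3: cell (2,0)='F' (+4 fires, +3 burnt)
  -> target ignites at step 3
Step 4: cell (2,0)='.' (+3 fires, +4 burnt)
Step 5: cell (2,0)='.' (+5 fires, +3 burnt)
Step 6: cell (2,0)='.' (+3 fires, +5 burnt)
Step 7: cell (2,0)='.' (+0 fires, +3 burnt)
  fire out at step 7

3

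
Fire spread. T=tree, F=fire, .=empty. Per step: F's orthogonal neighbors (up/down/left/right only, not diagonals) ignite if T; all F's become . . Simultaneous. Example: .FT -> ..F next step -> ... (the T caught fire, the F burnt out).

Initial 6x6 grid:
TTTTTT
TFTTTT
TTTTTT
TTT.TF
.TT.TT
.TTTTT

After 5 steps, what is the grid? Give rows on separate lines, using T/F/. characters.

Step 1: 7 trees catch fire, 2 burn out
  TFTTTT
  F.FTTT
  TFTTTF
  TTT.F.
  .TT.TF
  .TTTTT
Step 2: 10 trees catch fire, 7 burn out
  F.FTTT
  ...FTF
  F.FTF.
  TFT...
  .TT.F.
  .TTTTF
Step 3: 8 trees catch fire, 10 burn out
  ...FTF
  ....F.
  ...F..
  F.F...
  .FT...
  .TTTF.
Step 4: 4 trees catch fire, 8 burn out
  ....F.
  ......
  ......
  ......
  ..F...
  .FTF..
Step 5: 1 trees catch fire, 4 burn out
  ......
  ......
  ......
  ......
  ......
  ..F...

......
......
......
......
......
..F...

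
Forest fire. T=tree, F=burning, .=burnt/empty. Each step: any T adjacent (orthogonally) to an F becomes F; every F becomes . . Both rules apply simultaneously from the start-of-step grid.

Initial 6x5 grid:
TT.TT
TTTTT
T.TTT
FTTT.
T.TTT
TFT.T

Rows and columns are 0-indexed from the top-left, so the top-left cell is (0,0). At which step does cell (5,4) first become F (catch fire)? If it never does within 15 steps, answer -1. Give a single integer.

Step 1: cell (5,4)='T' (+5 fires, +2 burnt)
Step 2: cell (5,4)='T' (+3 fires, +5 burnt)
Step 3: cell (5,4)='T' (+5 fires, +3 burnt)
Step 4: cell (5,4)='T' (+4 fires, +5 burnt)
Step 5: cell (5,4)='F' (+3 fires, +4 burnt)
  -> target ignites at step 5
Step 6: cell (5,4)='.' (+2 fires, +3 burnt)
Step 7: cell (5,4)='.' (+1 fires, +2 burnt)
Step 8: cell (5,4)='.' (+0 fires, +1 burnt)
  fire out at step 8

5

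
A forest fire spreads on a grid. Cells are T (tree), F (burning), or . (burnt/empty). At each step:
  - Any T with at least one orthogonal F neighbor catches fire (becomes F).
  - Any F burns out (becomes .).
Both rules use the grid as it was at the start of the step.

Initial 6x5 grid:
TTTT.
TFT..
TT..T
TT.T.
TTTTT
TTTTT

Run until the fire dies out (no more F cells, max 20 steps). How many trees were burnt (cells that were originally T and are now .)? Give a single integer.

Answer: 21

Derivation:
Step 1: +4 fires, +1 burnt (F count now 4)
Step 2: +4 fires, +4 burnt (F count now 4)
Step 3: +3 fires, +4 burnt (F count now 3)
Step 4: +3 fires, +3 burnt (F count now 3)
Step 5: +3 fires, +3 burnt (F count now 3)
Step 6: +3 fires, +3 burnt (F count now 3)
Step 7: +1 fires, +3 burnt (F count now 1)
Step 8: +0 fires, +1 burnt (F count now 0)
Fire out after step 8
Initially T: 22, now '.': 29
Total burnt (originally-T cells now '.'): 21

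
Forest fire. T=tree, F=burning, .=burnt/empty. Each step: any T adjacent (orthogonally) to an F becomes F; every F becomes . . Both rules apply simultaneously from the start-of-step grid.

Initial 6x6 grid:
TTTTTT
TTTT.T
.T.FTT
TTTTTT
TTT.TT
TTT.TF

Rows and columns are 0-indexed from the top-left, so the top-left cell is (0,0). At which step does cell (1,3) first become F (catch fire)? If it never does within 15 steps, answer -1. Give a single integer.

Step 1: cell (1,3)='F' (+5 fires, +2 burnt)
  -> target ignites at step 1
Step 2: cell (1,3)='.' (+7 fires, +5 burnt)
Step 3: cell (1,3)='.' (+6 fires, +7 burnt)
Step 4: cell (1,3)='.' (+7 fires, +6 burnt)
Step 5: cell (1,3)='.' (+3 fires, +7 burnt)
Step 6: cell (1,3)='.' (+1 fires, +3 burnt)
Step 7: cell (1,3)='.' (+0 fires, +1 burnt)
  fire out at step 7

1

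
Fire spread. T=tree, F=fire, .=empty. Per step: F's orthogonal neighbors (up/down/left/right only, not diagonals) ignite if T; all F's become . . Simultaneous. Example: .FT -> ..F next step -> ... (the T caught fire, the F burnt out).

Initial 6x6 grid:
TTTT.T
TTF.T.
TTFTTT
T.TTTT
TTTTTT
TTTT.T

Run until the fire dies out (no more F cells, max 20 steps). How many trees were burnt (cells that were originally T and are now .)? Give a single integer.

Answer: 28

Derivation:
Step 1: +5 fires, +2 burnt (F count now 5)
Step 2: +7 fires, +5 burnt (F count now 7)
Step 3: +8 fires, +7 burnt (F count now 8)
Step 4: +5 fires, +8 burnt (F count now 5)
Step 5: +2 fires, +5 burnt (F count now 2)
Step 6: +1 fires, +2 burnt (F count now 1)
Step 7: +0 fires, +1 burnt (F count now 0)
Fire out after step 7
Initially T: 29, now '.': 35
Total burnt (originally-T cells now '.'): 28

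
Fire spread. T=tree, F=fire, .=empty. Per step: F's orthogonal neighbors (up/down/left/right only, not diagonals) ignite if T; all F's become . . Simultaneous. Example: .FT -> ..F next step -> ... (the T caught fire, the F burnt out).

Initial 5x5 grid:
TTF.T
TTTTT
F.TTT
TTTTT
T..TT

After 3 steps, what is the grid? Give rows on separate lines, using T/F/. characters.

Step 1: 4 trees catch fire, 2 burn out
  TF..T
  FTFTT
  ..TTT
  FTTTT
  T..TT
Step 2: 6 trees catch fire, 4 burn out
  F...T
  .F.FT
  ..FTT
  .FTTT
  F..TT
Step 3: 3 trees catch fire, 6 burn out
  ....T
  ....F
  ...FT
  ..FTT
  ...TT

....T
....F
...FT
..FTT
...TT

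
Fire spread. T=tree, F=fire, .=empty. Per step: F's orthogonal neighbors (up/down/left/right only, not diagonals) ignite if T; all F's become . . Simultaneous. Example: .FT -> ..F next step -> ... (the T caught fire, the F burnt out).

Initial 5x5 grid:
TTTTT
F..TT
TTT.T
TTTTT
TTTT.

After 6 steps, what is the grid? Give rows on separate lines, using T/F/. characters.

Step 1: 2 trees catch fire, 1 burn out
  FTTTT
  ...TT
  FTT.T
  TTTTT
  TTTT.
Step 2: 3 trees catch fire, 2 burn out
  .FTTT
  ...TT
  .FT.T
  FTTTT
  TTTT.
Step 3: 4 trees catch fire, 3 burn out
  ..FTT
  ...TT
  ..F.T
  .FTTT
  FTTT.
Step 4: 3 trees catch fire, 4 burn out
  ...FT
  ...TT
  ....T
  ..FTT
  .FTT.
Step 5: 4 trees catch fire, 3 burn out
  ....F
  ...FT
  ....T
  ...FT
  ..FT.
Step 6: 3 trees catch fire, 4 burn out
  .....
  ....F
  ....T
  ....F
  ...F.

.....
....F
....T
....F
...F.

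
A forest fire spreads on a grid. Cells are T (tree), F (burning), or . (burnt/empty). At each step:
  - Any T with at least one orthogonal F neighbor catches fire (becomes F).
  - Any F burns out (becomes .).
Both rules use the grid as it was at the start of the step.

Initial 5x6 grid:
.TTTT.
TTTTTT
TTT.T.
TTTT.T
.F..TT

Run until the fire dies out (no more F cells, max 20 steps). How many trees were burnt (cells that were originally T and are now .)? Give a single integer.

Step 1: +1 fires, +1 burnt (F count now 1)
Step 2: +3 fires, +1 burnt (F count now 3)
Step 3: +4 fires, +3 burnt (F count now 4)
Step 4: +3 fires, +4 burnt (F count now 3)
Step 5: +2 fires, +3 burnt (F count now 2)
Step 6: +2 fires, +2 burnt (F count now 2)
Step 7: +3 fires, +2 burnt (F count now 3)
Step 8: +0 fires, +3 burnt (F count now 0)
Fire out after step 8
Initially T: 21, now '.': 27
Total burnt (originally-T cells now '.'): 18

Answer: 18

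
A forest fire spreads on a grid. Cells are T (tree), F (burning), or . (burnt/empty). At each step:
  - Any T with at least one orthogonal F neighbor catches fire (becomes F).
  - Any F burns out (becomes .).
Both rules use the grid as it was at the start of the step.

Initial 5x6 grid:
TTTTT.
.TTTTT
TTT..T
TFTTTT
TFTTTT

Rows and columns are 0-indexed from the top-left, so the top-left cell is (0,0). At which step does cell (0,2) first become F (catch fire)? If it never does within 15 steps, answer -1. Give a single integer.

Step 1: cell (0,2)='T' (+5 fires, +2 burnt)
Step 2: cell (0,2)='T' (+5 fires, +5 burnt)
Step 3: cell (0,2)='T' (+4 fires, +5 burnt)
Step 4: cell (0,2)='F' (+5 fires, +4 burnt)
  -> target ignites at step 4
Step 5: cell (0,2)='.' (+3 fires, +5 burnt)
Step 6: cell (0,2)='.' (+2 fires, +3 burnt)
Step 7: cell (0,2)='.' (+0 fires, +2 burnt)
  fire out at step 7

4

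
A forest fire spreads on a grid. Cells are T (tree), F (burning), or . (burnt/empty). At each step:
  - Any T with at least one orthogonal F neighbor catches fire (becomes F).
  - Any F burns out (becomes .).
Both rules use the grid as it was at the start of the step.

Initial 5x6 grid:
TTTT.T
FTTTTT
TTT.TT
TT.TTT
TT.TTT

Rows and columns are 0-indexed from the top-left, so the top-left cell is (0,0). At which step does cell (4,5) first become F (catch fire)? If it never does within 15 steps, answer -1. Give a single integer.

Step 1: cell (4,5)='T' (+3 fires, +1 burnt)
Step 2: cell (4,5)='T' (+4 fires, +3 burnt)
Step 3: cell (4,5)='T' (+5 fires, +4 burnt)
Step 4: cell (4,5)='T' (+3 fires, +5 burnt)
Step 5: cell (4,5)='T' (+2 fires, +3 burnt)
Step 6: cell (4,5)='T' (+3 fires, +2 burnt)
Step 7: cell (4,5)='T' (+3 fires, +3 burnt)
Step 8: cell (4,5)='F' (+2 fires, +3 burnt)
  -> target ignites at step 8
Step 9: cell (4,5)='.' (+0 fires, +2 burnt)
  fire out at step 9

8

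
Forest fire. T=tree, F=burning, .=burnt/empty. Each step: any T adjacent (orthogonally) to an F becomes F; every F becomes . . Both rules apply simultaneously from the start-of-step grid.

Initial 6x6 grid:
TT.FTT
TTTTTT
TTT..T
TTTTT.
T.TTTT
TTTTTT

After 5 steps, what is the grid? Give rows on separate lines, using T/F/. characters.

Step 1: 2 trees catch fire, 1 burn out
  TT..FT
  TTTFTT
  TTT..T
  TTTTT.
  T.TTTT
  TTTTTT
Step 2: 3 trees catch fire, 2 burn out
  TT...F
  TTF.FT
  TTT..T
  TTTTT.
  T.TTTT
  TTTTTT
Step 3: 3 trees catch fire, 3 burn out
  TT....
  TF...F
  TTF..T
  TTTTT.
  T.TTTT
  TTTTTT
Step 4: 5 trees catch fire, 3 burn out
  TF....
  F.....
  TF...F
  TTFTT.
  T.TTTT
  TTTTTT
Step 5: 5 trees catch fire, 5 burn out
  F.....
  ......
  F.....
  TF.FT.
  T.FTTT
  TTTTTT

F.....
......
F.....
TF.FT.
T.FTTT
TTTTTT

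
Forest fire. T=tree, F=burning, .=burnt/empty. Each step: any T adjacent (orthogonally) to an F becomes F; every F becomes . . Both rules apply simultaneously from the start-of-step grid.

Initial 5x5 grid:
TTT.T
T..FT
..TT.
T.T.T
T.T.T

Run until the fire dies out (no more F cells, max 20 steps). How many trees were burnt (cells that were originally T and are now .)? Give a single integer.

Step 1: +2 fires, +1 burnt (F count now 2)
Step 2: +2 fires, +2 burnt (F count now 2)
Step 3: +1 fires, +2 burnt (F count now 1)
Step 4: +1 fires, +1 burnt (F count now 1)
Step 5: +0 fires, +1 burnt (F count now 0)
Fire out after step 5
Initially T: 14, now '.': 17
Total burnt (originally-T cells now '.'): 6

Answer: 6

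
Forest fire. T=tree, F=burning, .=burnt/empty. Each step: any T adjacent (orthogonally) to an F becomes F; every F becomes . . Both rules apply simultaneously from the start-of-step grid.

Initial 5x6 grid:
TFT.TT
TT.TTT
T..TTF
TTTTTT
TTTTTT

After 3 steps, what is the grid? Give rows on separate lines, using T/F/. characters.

Step 1: 6 trees catch fire, 2 burn out
  F.F.TT
  TF.TTF
  T..TF.
  TTTTTF
  TTTTTT
Step 2: 6 trees catch fire, 6 burn out
  ....TF
  F..TF.
  T..F..
  TTTTF.
  TTTTTF
Step 3: 5 trees catch fire, 6 burn out
  ....F.
  ...F..
  F.....
  TTTF..
  TTTTF.

....F.
...F..
F.....
TTTF..
TTTTF.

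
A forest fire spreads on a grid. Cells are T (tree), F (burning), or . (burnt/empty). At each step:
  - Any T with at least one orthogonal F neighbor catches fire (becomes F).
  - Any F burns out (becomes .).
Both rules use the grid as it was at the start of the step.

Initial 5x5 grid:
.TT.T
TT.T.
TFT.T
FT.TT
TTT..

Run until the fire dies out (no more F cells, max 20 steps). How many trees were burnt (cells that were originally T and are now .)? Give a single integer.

Answer: 10

Derivation:
Step 1: +5 fires, +2 burnt (F count now 5)
Step 2: +3 fires, +5 burnt (F count now 3)
Step 3: +2 fires, +3 burnt (F count now 2)
Step 4: +0 fires, +2 burnt (F count now 0)
Fire out after step 4
Initially T: 15, now '.': 20
Total burnt (originally-T cells now '.'): 10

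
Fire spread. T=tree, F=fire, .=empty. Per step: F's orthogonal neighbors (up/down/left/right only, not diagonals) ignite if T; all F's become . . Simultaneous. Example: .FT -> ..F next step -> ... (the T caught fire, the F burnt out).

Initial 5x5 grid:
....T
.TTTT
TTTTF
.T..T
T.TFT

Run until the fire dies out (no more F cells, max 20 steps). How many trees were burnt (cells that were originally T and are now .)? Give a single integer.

Answer: 13

Derivation:
Step 1: +5 fires, +2 burnt (F count now 5)
Step 2: +3 fires, +5 burnt (F count now 3)
Step 3: +2 fires, +3 burnt (F count now 2)
Step 4: +3 fires, +2 burnt (F count now 3)
Step 5: +0 fires, +3 burnt (F count now 0)
Fire out after step 5
Initially T: 14, now '.': 24
Total burnt (originally-T cells now '.'): 13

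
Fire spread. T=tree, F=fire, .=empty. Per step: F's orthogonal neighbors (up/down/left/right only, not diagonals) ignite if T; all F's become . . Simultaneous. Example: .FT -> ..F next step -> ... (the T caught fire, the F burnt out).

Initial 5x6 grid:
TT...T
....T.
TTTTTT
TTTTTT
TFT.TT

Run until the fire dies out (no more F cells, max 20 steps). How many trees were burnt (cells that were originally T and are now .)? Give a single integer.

Answer: 17

Derivation:
Step 1: +3 fires, +1 burnt (F count now 3)
Step 2: +3 fires, +3 burnt (F count now 3)
Step 3: +3 fires, +3 burnt (F count now 3)
Step 4: +2 fires, +3 burnt (F count now 2)
Step 5: +3 fires, +2 burnt (F count now 3)
Step 6: +3 fires, +3 burnt (F count now 3)
Step 7: +0 fires, +3 burnt (F count now 0)
Fire out after step 7
Initially T: 20, now '.': 27
Total burnt (originally-T cells now '.'): 17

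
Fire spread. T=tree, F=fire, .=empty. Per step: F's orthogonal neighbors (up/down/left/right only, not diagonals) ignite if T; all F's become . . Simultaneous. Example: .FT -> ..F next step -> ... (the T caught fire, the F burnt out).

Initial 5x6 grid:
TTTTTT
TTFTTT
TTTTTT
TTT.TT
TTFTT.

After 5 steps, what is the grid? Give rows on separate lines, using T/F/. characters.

Step 1: 7 trees catch fire, 2 burn out
  TTFTTT
  TF.FTT
  TTFTTT
  TTF.TT
  TF.FT.
Step 2: 9 trees catch fire, 7 burn out
  TF.FTT
  F...FT
  TF.FTT
  TF..TT
  F...F.
Step 3: 7 trees catch fire, 9 burn out
  F...FT
  .....F
  F...FT
  F...FT
  ......
Step 4: 3 trees catch fire, 7 burn out
  .....F
  ......
  .....F
  .....F
  ......
Step 5: 0 trees catch fire, 3 burn out
  ......
  ......
  ......
  ......
  ......

......
......
......
......
......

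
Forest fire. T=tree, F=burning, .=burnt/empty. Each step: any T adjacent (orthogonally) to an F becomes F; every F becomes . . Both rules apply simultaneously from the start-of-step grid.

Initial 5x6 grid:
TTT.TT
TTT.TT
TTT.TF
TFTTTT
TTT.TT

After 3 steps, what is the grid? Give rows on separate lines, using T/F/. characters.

Step 1: 7 trees catch fire, 2 burn out
  TTT.TT
  TTT.TF
  TFT.F.
  F.FTTF
  TFT.TT
Step 2: 10 trees catch fire, 7 burn out
  TTT.TF
  TFT.F.
  F.F...
  ...FF.
  F.F.TF
Step 3: 5 trees catch fire, 10 burn out
  TFT.F.
  F.F...
  ......
  ......
  ....F.

TFT.F.
F.F...
......
......
....F.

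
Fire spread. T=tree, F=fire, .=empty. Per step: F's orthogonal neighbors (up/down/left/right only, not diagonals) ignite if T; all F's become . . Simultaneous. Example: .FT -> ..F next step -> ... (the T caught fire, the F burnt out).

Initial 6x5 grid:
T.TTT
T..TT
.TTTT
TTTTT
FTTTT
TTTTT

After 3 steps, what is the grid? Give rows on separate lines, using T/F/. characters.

Step 1: 3 trees catch fire, 1 burn out
  T.TTT
  T..TT
  .TTTT
  FTTTT
  .FTTT
  FTTTT
Step 2: 3 trees catch fire, 3 burn out
  T.TTT
  T..TT
  .TTTT
  .FTTT
  ..FTT
  .FTTT
Step 3: 4 trees catch fire, 3 burn out
  T.TTT
  T..TT
  .FTTT
  ..FTT
  ...FT
  ..FTT

T.TTT
T..TT
.FTTT
..FTT
...FT
..FTT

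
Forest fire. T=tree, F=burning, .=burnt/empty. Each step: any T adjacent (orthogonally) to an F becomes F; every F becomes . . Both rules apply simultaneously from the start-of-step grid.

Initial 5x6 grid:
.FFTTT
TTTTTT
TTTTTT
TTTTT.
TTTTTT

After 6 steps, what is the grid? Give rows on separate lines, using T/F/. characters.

Step 1: 3 trees catch fire, 2 burn out
  ...FTT
  TFFTTT
  TTTTTT
  TTTTT.
  TTTTTT
Step 2: 5 trees catch fire, 3 burn out
  ....FT
  F..FTT
  TFFTTT
  TTTTT.
  TTTTTT
Step 3: 6 trees catch fire, 5 burn out
  .....F
  ....FT
  F..FTT
  TFFTT.
  TTTTTT
Step 4: 6 trees catch fire, 6 burn out
  ......
  .....F
  ....FT
  F..FT.
  TFFTTT
Step 5: 4 trees catch fire, 6 burn out
  ......
  ......
  .....F
  ....F.
  F..FTT
Step 6: 1 trees catch fire, 4 burn out
  ......
  ......
  ......
  ......
  ....FT

......
......
......
......
....FT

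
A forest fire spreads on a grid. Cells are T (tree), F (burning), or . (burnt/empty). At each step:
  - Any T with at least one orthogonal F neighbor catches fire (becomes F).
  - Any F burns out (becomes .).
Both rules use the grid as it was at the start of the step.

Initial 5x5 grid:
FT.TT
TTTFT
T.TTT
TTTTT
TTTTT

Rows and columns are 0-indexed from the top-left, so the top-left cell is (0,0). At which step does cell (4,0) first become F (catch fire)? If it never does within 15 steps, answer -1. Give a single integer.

Step 1: cell (4,0)='T' (+6 fires, +2 burnt)
Step 2: cell (4,0)='T' (+6 fires, +6 burnt)
Step 3: cell (4,0)='T' (+4 fires, +6 burnt)
Step 4: cell (4,0)='F' (+4 fires, +4 burnt)
  -> target ignites at step 4
Step 5: cell (4,0)='.' (+1 fires, +4 burnt)
Step 6: cell (4,0)='.' (+0 fires, +1 burnt)
  fire out at step 6

4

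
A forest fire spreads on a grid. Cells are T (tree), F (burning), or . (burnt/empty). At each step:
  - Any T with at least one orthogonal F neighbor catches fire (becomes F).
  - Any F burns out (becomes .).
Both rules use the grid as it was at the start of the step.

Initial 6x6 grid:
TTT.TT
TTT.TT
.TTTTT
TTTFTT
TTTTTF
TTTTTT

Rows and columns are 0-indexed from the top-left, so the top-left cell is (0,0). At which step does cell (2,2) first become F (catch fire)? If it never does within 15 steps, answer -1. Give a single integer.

Step 1: cell (2,2)='T' (+7 fires, +2 burnt)
Step 2: cell (2,2)='F' (+7 fires, +7 burnt)
  -> target ignites at step 2
Step 3: cell (2,2)='.' (+7 fires, +7 burnt)
Step 4: cell (2,2)='.' (+6 fires, +7 burnt)
Step 5: cell (2,2)='.' (+3 fires, +6 burnt)
Step 6: cell (2,2)='.' (+1 fires, +3 burnt)
Step 7: cell (2,2)='.' (+0 fires, +1 burnt)
  fire out at step 7

2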